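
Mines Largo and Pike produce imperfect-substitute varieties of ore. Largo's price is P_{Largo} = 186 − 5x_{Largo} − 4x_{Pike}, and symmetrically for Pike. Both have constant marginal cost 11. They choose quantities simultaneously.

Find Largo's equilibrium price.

73.5

Mine Largo's profit: π = x_{Largo}(186 − 5x_{Largo} − 4x_{Pike}) − 11x_{Largo}.
∂π/∂x_{Largo} = 175 − 10x_{Largo} − 4x_{Pike} = 0 ⇒ x_{Largo} = 17.5 − 0.4x_{Pike}.
The game is symmetric, so in equilibrium x_{Pike} = x_{Largo}: the reaction function gives 1.4x_{Largo} = 17.5, hence x_{Largo} = 12.5.
P_{Largo} = 186 − 5·12.5 − 4·12.5 = 73.5.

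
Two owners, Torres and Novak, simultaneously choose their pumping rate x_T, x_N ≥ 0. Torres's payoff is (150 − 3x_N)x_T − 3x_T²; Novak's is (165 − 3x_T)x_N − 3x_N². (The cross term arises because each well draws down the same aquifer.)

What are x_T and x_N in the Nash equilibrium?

Expanding Torres's payoff: 150x_T − 3x_Nx_T − 3x_T².
∂π/∂x_T = 150 − 3x_N − 6x_T = 0, so x_T = 25 − 0.5x_N.
Likewise for Novak: x_N = 27.5 − 0.5x_T.
Solving the two reaction functions simultaneously: (1 − (−0.5)(−0.5))x_T = 25 − 0.5·27.5, so 0.75x_T = 11.25 and x_T = 15.
Then x_N = 27.5 − 0.5·15 = 20.

15, 20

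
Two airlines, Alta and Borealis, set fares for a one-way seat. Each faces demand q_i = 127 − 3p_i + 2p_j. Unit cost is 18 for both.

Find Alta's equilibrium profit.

2227.6875

Alta's profit: π = (p_{Alta} − 18)(127 − 3p_{Alta} + 2p_{Borealis}).
∂π/∂p_{Alta} = 181 − 6p_{Alta} + 2p_{Borealis} = 0 ⇒ p_{Alta} = 181/6 + (1/3)p_{Borealis}.
Setting p_{Alta} = p_{Borealis} in the reaction function: p_{Alta} = 181/6 + (1/3)p_{Alta}, so p_{Alta} = (181/6) / (2/3) = 45.25.
q_{Alta} = 127 − 3·45.25 + 2·45.25 = 81.75.
Profit = (45.25 − 18)·81.75 = 2227.6875.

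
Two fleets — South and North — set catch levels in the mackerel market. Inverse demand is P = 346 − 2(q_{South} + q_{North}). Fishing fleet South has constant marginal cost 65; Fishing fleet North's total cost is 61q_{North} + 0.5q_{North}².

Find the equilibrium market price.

169.375

Fishing fleet South's profit: π = q_{South}(346 − 2(q_{South} + q_{North})) − 65q_{South}.
∂π/∂q_{South} = 281 − 4q_{South} − 2q_{North} = 0, so q_{South} = 70.25 − 0.5q_{North}.
For North: ∂π/∂q_{North} = 285 − 5q_{North} − 2q_{South} = 0 ⇒ q_{North} = 57 − 0.4q_{South}.
Solving the two reaction functions simultaneously: (1 − (−0.5)(−0.4))q_{South} = 70.25 − 0.5·57, so 0.8q_{South} = 41.75 and q_{South} = 52.1875.
Then q_{North} = 57 − 0.4·52.1875 = 36.125.
Equilibrium price: P = 346 − 2·88.3125 = 169.375.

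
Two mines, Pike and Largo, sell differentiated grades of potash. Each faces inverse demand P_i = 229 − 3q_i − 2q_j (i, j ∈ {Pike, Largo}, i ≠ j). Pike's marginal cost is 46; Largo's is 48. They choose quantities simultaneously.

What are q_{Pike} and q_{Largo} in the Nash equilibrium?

Mine Pike's profit: π = q_{Pike}(229 − 3q_{Pike} − 2q_{Largo}) − 46q_{Pike}.
∂π/∂q_{Pike} = 183 − 6q_{Pike} − 2q_{Largo} = 0 ⇒ q_{Pike} = 30.5 − (1/3)q_{Largo}.
Similarly q_{Largo} = 181/6 − (1/3)q_{Pike}.
Substituting the second reaction function into the first: q_{Pike} = 30.5 − (1/3)(181/6 − (1/3)q_{Pike}), which gives (8/9)q_{Pike} = 184/9 ⇒ q_{Pike} = 23.
Then q_{Largo} = 181/6 − (1/3)·23 = 22.5.

23, 22.5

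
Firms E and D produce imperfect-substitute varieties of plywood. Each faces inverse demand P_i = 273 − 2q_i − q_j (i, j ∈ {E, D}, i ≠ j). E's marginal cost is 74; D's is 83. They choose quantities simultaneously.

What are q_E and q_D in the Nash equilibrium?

Firm E's profit: π = q_E(273 − 2q_E − q_D) − 74q_E.
∂π/∂q_E = 199 − 4q_E − q_D = 0 ⇒ q_E = 49.75 − 0.25q_D.
Similarly q_D = 47.5 − 0.25q_E.
Solving the two reaction functions simultaneously: (1 − (−0.25)(−0.25))q_E = 49.75 − 0.25·47.5, so 0.9375q_E = 37.875 and q_E = 40.4.
Then q_D = 47.5 − 0.25·40.4 = 37.4.

40.4, 37.4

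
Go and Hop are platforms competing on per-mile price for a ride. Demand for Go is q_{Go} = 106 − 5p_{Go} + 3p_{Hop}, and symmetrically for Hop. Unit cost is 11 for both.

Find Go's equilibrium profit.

Go's profit: π = (p_{Go} − 11)(106 − 5p_{Go} + 3p_{Hop}).
∂π/∂p_{Go} = 161 − 10p_{Go} + 3p_{Hop} = 0 ⇒ p_{Go} = 16.1 + 0.3p_{Hop}.
Setting p_{Go} = p_{Hop} in the reaction function: p_{Go} = 16.1 + 0.3p_{Go}, so p_{Go} = 16.1 / 0.7 = 23.
q_{Go} = 106 − 5·23 + 3·23 = 60.
Profit = (23 − 11)·60 = 720.

720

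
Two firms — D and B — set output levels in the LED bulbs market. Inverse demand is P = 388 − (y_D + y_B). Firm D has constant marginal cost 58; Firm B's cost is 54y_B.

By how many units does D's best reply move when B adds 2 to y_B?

-1

Firm D's profit: π = y_D(388 − (y_D + y_B)) − 58y_D.
∂π/∂y_D = 330 − 2y_D − y_B = 0, so y_D = 165 − 0.5y_B.
The reaction-function slope is −0.5, so a 2-unit rise in y_B moves y_D by −0.5 × 2 = −1. D's best response falls — the actions are strategic substitutes.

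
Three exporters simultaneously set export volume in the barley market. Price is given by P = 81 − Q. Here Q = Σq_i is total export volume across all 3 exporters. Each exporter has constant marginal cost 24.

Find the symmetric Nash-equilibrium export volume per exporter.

14.25

A representative exporter's profit is π_i = q_i(81 − Q) − 24q_i, with Q = q_i + Σ_{j≠i} q_j.
First-order condition: 57 − 2q_i − Σ_{j≠i} q_j = 0.
In a symmetric equilibrium every exporter chooses the same q, so Σ_{j≠i} q_j = 2q. The condition becomes 57 − 4q = 0, giving q = 57/4 = 14.25.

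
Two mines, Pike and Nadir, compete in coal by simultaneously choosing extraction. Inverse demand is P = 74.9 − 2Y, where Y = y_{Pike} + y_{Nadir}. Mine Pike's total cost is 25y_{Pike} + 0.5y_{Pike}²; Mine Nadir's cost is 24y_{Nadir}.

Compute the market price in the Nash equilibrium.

43.3375

Mine Pike's profit: π = y_{Pike}(74.9 − 2(y_{Pike} + y_{Nadir})) − 25y_{Pike} − 0.5y_{Pike}².
∂π/∂y_{Pike} = 49.9 − 5y_{Pike} − 2y_{Nadir} = 0, so y_{Pike} = 9.98 − 0.4y_{Nadir}.
For Nadir: ∂π/∂y_{Nadir} = 50.9 − 4y_{Nadir} − 2y_{Pike} = 0 ⇒ y_{Nadir} = 12.725 − 0.5y_{Pike}.
Solving the two reaction functions simultaneously: (1 − (−0.4)(−0.5))y_{Pike} = 9.98 − 0.4·12.725, so 0.8y_{Pike} = 4.89 and y_{Pike} = 6.1125.
Then y_{Nadir} = 12.725 − 0.5·6.1125 = 1547/160.
Equilibrium price: P = 74.9 − 2·(505/32) = 43.3375.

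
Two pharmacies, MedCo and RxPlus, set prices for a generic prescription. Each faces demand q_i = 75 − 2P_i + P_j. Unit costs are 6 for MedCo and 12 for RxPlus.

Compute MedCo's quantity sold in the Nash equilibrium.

47.6

MedCo's profit: π = (P_{MedCo} − 6)(75 − 2P_{MedCo} + P_{RxPlus}).
∂π/∂P_{MedCo} = 87 − 4P_{MedCo} + P_{RxPlus} = 0 ⇒ P_{MedCo} = 21.75 + 0.25P_{RxPlus}.
Similarly P_{RxPlus} = 24.75 + 0.25P_{MedCo}.
Substituting the second reaction function into the first: P_{MedCo} = 21.75 + 0.25(24.75 + 0.25P_{MedCo}), which gives 0.9375P_{MedCo} = 27.9375 ⇒ P_{MedCo} = 29.8.
Then P_{RxPlus} = 24.75 + 0.25·29.8 = 32.2.
q_{MedCo} = 75 − 2·29.8 + 32.2 = 47.6.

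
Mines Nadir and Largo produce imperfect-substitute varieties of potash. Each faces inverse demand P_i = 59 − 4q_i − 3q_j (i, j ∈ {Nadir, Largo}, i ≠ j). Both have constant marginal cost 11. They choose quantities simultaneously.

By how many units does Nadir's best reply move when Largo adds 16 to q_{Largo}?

-6

Mine Nadir's profit: π = q_{Nadir}(59 − 4q_{Nadir} − 3q_{Largo}) − 11q_{Nadir}.
∂π/∂q_{Nadir} = 48 − 8q_{Nadir} − 3q_{Largo} = 0 ⇒ q_{Nadir} = 6 − 0.375q_{Largo}.
The reaction-function slope is −0.375, so a 16-unit rise in q_{Largo} moves q_{Nadir} by −0.375 × 16 = −6. Nadir's best response falls — the actions are strategic substitutes.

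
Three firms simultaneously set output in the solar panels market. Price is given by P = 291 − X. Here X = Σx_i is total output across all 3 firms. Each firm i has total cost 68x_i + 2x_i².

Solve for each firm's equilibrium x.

A representative firm's profit is π_i = x_i(291 − X) − 68x_i − 2x_i², with X = x_i + Σ_{j≠i} x_j.
First-order condition: 223 − 6x_i − Σ_{j≠i} x_j = 0.
In a symmetric equilibrium every firm chooses the same x, so Σ_{j≠i} x_j = 2x. The condition becomes 223 − 8x = 0, giving x = 223/8 = 27.875.

27.875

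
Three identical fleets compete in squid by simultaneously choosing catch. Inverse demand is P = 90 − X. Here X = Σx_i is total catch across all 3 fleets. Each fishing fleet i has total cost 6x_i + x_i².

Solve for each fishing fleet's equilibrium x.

A representative fishing fleet's profit is π_i = x_i(90 − X) − 6x_i − x_i², with X = x_i + Σ_{j≠i} x_j.
First-order condition: 84 − 4x_i − Σ_{j≠i} x_j = 0.
With identical fishing fleets, set every x_j = x: then 84 − 4x − 2x = 0, i.e. x = 84/6 = 14.

14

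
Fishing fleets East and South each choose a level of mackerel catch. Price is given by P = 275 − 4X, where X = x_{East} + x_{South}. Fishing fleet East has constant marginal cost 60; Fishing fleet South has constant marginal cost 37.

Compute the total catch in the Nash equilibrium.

Fishing fleet East's profit: π = x_{East}(275 − 4(x_{East} + x_{South})) − 60x_{East}.
∂π/∂x_{East} = 215 − 8x_{East} − 4x_{South} = 0, so x_{East} = 26.875 − 0.5x_{South}.
By the same steps for South: x_{South} = 29.75 − 0.5x_{East}.
Plugging x_{South} into East's best response: x_{East} = 26.875 − 0.5(29.75 − 0.5x_{East}) ⇒ 0.75x_{East} = 12, so x_{East} = 16.
Then x_{South} = 29.75 − 0.5·16 = 21.75.
Total catch: 16 + 21.75 = 37.75.

37.75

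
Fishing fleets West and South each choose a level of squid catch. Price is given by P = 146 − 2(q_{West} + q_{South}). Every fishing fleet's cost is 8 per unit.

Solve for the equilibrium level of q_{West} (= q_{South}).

Fishing fleet West's profit: π = q_{West}(146 − 2(q_{West} + q_{South})) − 8q_{West}.
∂π/∂q_{West} = 138 − 4q_{West} − 2q_{South} = 0, so q_{West} = 34.5 − 0.5q_{South}.
Setting q_{West} = q_{South} in the reaction function: q_{West} = 34.5 − 0.5q_{West}, so q_{West} = 34.5 / 1.5 = 23.

23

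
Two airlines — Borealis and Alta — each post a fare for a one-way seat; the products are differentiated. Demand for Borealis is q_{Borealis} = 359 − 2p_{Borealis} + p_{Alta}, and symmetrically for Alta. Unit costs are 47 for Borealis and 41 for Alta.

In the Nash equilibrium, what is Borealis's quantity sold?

Borealis's profit: π = (p_{Borealis} − 47)(359 − 2p_{Borealis} + p_{Alta}).
∂π/∂p_{Borealis} = 453 − 4p_{Borealis} + p_{Alta} = 0 ⇒ p_{Borealis} = 113.25 + 0.25p_{Alta}.
Similarly p_{Alta} = 110.25 + 0.25p_{Borealis}.
Plugging p_{Alta} into Borealis's best response: p_{Borealis} = 113.25 + 0.25(110.25 + 0.25p_{Borealis}) ⇒ 0.9375p_{Borealis} = 140.8125, so p_{Borealis} = 150.2.
Then p_{Alta} = 110.25 + 0.25·150.2 = 147.8.
q_{Borealis} = 359 − 2·150.2 + 147.8 = 206.4.

206.4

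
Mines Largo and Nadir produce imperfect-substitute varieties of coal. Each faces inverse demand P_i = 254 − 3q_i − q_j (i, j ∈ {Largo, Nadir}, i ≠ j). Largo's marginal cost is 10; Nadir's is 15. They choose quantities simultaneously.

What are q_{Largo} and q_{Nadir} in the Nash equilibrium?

Mine Largo's profit: π = q_{Largo}(254 − 3q_{Largo} − q_{Nadir}) − 10q_{Largo}.
∂π/∂q_{Largo} = 244 − 6q_{Largo} − q_{Nadir} = 0 ⇒ q_{Largo} = 122/3 − (1/6)q_{Nadir}.
Similarly q_{Nadir} = 239/6 − (1/6)q_{Largo}.
Solving the two reaction functions simultaneously: (1 − (−1/6)(−1/6))q_{Largo} = 122/3 − (1/6)·(239/6), so (35/36)q_{Largo} = 1225/36 and q_{Largo} = 35.
Then q_{Nadir} = 239/6 − (1/6)·35 = 34.

35, 34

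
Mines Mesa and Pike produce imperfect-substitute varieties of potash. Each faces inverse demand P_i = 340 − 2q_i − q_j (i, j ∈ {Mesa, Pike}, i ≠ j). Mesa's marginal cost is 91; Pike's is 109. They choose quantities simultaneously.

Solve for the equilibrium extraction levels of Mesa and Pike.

51, 45

Mine Mesa's profit: π = q_{Mesa}(340 − 2q_{Mesa} − q_{Pike}) − 91q_{Mesa}.
∂π/∂q_{Mesa} = 249 − 4q_{Mesa} − q_{Pike} = 0 ⇒ q_{Mesa} = 62.25 − 0.25q_{Pike}.
Similarly q_{Pike} = 57.75 − 0.25q_{Mesa}.
Substituting the second reaction function into the first: q_{Mesa} = 62.25 − 0.25(57.75 − 0.25q_{Mesa}), which gives 0.9375q_{Mesa} = 47.8125 ⇒ q_{Mesa} = 51.
Then q_{Pike} = 57.75 − 0.25·51 = 45.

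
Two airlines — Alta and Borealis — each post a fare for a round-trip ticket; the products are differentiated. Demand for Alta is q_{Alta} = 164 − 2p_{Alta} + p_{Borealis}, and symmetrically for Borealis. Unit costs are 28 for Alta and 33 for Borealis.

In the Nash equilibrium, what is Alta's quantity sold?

Alta's profit: π = (p_{Alta} − 28)(164 − 2p_{Alta} + p_{Borealis}).
∂π/∂p_{Alta} = 220 − 4p_{Alta} + p_{Borealis} = 0 ⇒ p_{Alta} = 55 + 0.25p_{Borealis}.
Similarly p_{Borealis} = 57.5 + 0.25p_{Alta}.
Plugging p_{Borealis} into Alta's best response: p_{Alta} = 55 + 0.25(57.5 + 0.25p_{Alta}) ⇒ 0.9375p_{Alta} = 69.375, so p_{Alta} = 74.
Then p_{Borealis} = 57.5 + 0.25·74 = 76.
q_{Alta} = 164 − 2·74 + 76 = 92.

92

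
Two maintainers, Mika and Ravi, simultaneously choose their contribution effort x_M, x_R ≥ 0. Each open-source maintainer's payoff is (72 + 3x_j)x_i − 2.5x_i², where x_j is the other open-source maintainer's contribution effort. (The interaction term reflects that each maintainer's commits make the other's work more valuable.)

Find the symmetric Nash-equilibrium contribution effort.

36

Mika's payoff is (72 + 3x_R)x_M − 2.5x_M².
∂π/∂x_M = 72 + 3x_R − 5x_M = 0, so x_M = 14.4 + 0.6x_R.
By symmetry x_R = x_M; substituting into the reaction function, 0.4x_M = 14.4 and x_M = 36.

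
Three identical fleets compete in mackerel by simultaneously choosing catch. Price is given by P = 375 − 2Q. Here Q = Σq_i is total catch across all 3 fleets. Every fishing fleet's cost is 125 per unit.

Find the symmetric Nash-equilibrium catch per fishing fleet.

31.25

A representative fishing fleet's profit is π_i = q_i(375 − 2Q) − 125q_i, with Q = q_i + Σ_{j≠i} q_j.
First-order condition: 250 − 4q_i − 2Σ_{j≠i} q_j = 0.
With identical fishing fleets, set every q_j = q: then 250 − 4q − 4q = 0, i.e. q = 250/8 = 31.25.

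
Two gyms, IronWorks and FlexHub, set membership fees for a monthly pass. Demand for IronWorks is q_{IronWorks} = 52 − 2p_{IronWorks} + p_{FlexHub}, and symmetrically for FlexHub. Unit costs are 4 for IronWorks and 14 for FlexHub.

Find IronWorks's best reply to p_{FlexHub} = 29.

22.25

IronWorks's profit: π = (p_{IronWorks} − 4)(52 − 2p_{IronWorks} + p_{FlexHub}).
∂π/∂p_{IronWorks} = 60 − 4p_{IronWorks} + p_{FlexHub} = 0 ⇒ p_{IronWorks} = 15 + 0.25p_{FlexHub}.
At p_{FlexHub} = 29: p_{IronWorks} = 15 + 0.25·29 = 22.25.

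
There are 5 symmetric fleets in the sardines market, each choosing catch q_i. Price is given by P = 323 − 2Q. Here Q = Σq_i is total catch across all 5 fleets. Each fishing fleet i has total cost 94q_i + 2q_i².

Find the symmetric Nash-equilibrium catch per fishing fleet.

14.3125

A representative fishing fleet's profit is π_i = q_i(323 − 2Q) − 94q_i − 2q_i², with Q = q_i + Σ_{j≠i} q_j.
First-order condition: 229 − 8q_i − 2Σ_{j≠i} q_j = 0.
In a symmetric equilibrium every fishing fleet chooses the same q, so Σ_{j≠i} q_j = 4q. The condition becomes 229 − 16q = 0, giving q = 229/16 = 14.3125.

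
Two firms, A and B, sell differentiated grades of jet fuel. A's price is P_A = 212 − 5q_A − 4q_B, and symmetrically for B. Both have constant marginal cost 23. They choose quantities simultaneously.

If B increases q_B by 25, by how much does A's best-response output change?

-10

Firm A's profit: π = q_A(212 − 5q_A − 4q_B) − 23q_A.
∂π/∂q_A = 189 − 10q_A − 4q_B = 0 ⇒ q_A = 18.9 − 0.4q_B.
The reaction-function slope is −0.4, so a 25-unit rise in q_B moves q_A by −0.4 × 25 = −10. A's best response falls — the actions are strategic substitutes.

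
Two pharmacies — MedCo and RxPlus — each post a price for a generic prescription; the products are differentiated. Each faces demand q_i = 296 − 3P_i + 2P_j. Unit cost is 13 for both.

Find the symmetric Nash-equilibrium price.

83.75

MedCo's profit: π = (P_{MedCo} − 13)(296 − 3P_{MedCo} + 2P_{RxPlus}).
∂π/∂P_{MedCo} = 335 − 6P_{MedCo} + 2P_{RxPlus} = 0 ⇒ P_{MedCo} = 335/6 + (1/3)P_{RxPlus}.
Setting P_{MedCo} = P_{RxPlus} in the reaction function: P_{MedCo} = 335/6 + (1/3)P_{MedCo}, so P_{MedCo} = (335/6) / (2/3) = 83.75.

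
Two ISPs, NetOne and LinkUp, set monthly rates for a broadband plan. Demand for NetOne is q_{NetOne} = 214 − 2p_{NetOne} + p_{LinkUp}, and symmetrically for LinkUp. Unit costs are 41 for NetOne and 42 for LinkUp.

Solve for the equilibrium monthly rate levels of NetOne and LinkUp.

NetOne's profit: π = (p_{NetOne} − 41)(214 − 2p_{NetOne} + p_{LinkUp}).
∂π/∂p_{NetOne} = 296 − 4p_{NetOne} + p_{LinkUp} = 0 ⇒ p_{NetOne} = 74 + 0.25p_{LinkUp}.
Similarly p_{LinkUp} = 74.5 + 0.25p_{NetOne}.
Substituting the second reaction function into the first: p_{NetOne} = 74 + 0.25(74.5 + 0.25p_{NetOne}), which gives 0.9375p_{NetOne} = 92.625 ⇒ p_{NetOne} = 98.8.
Then p_{LinkUp} = 74.5 + 0.25·98.8 = 99.2.

98.8, 99.2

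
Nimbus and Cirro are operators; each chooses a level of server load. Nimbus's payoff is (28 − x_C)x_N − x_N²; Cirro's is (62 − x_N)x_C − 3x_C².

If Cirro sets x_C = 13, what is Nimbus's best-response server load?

Expanding Nimbus's payoff: 28x_N − x_Cx_N − x_N².
∂π/∂x_N = 28 − x_C − 2x_N = 0, so x_N = 14 − 0.5x_C.
At x_C = 13: x_N = 14 − 0.5·13 = 7.5.

7.5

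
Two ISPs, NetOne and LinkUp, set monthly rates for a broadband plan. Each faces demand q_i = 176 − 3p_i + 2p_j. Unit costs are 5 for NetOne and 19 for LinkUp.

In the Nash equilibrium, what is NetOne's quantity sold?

NetOne's profit: π = (p_{NetOne} − 5)(176 − 3p_{NetOne} + 2p_{LinkUp}).
∂π/∂p_{NetOne} = 191 − 6p_{NetOne} + 2p_{LinkUp} = 0 ⇒ p_{NetOne} = 191/6 + (1/3)p_{LinkUp}.
Similarly p_{LinkUp} = 233/6 + (1/3)p_{NetOne}.
Plugging p_{LinkUp} into NetOne's best response: p_{NetOne} = 191/6 + (1/3)(233/6 + (1/3)p_{NetOne}) ⇒ (8/9)p_{NetOne} = 403/9, so p_{NetOne} = 50.375.
Then p_{LinkUp} = 233/6 + (1/3)·50.375 = 55.625.
q_{NetOne} = 176 − 3·50.375 + 2·55.625 = 136.125.

136.125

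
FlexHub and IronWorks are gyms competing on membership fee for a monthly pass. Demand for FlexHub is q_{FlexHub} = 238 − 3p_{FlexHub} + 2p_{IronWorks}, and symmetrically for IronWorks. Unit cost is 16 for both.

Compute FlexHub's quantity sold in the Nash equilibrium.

FlexHub's profit: π = (p_{FlexHub} − 16)(238 − 3p_{FlexHub} + 2p_{IronWorks}).
∂π/∂p_{FlexHub} = 286 − 6p_{FlexHub} + 2p_{IronWorks} = 0 ⇒ p_{FlexHub} = 143/3 + (1/3)p_{IronWorks}.
Setting p_{FlexHub} = p_{IronWorks} in the reaction function: p_{FlexHub} = 143/3 + (1/3)p_{FlexHub}, so p_{FlexHub} = (143/3) / (2/3) = 71.5.
q_{FlexHub} = 238 − 3·71.5 + 2·71.5 = 166.5.

166.5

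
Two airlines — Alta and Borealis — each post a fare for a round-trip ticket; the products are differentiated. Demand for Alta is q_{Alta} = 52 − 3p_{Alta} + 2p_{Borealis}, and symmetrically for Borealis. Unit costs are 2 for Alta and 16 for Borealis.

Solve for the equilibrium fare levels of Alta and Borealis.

Alta's profit: π = (p_{Alta} − 2)(52 − 3p_{Alta} + 2p_{Borealis}).
∂π/∂p_{Alta} = 58 − 6p_{Alta} + 2p_{Borealis} = 0 ⇒ p_{Alta} = 29/3 + (1/3)p_{Borealis}.
Similarly p_{Borealis} = 50/3 + (1/3)p_{Alta}.
Substituting the second reaction function into the first: p_{Alta} = 29/3 + (1/3)(50/3 + (1/3)p_{Alta}), which gives (8/9)p_{Alta} = 137/9 ⇒ p_{Alta} = 17.125.
Then p_{Borealis} = 50/3 + (1/3)·17.125 = 22.375.

17.125, 22.375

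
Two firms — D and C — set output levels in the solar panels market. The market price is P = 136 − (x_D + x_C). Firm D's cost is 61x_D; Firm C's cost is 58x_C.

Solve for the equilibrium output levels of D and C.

24, 27

Firm D's profit: π = x_D(136 − (x_D + x_C)) − 61x_D.
∂π/∂x_D = 75 − 2x_D − x_C = 0, so x_D = 37.5 − 0.5x_C.
By the same steps for C: x_C = 39 − 0.5x_D.
Substituting the second reaction function into the first: x_D = 37.5 − 0.5(39 − 0.5x_D), which gives 0.75x_D = 18 ⇒ x_D = 24.
Then x_C = 39 − 0.5·24 = 27.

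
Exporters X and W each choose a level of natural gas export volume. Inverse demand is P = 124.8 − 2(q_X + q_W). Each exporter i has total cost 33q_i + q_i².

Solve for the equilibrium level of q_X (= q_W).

Exporter X's profit: π = q_X(124.8 − 2(q_X + q_W)) − 33q_X − q_X².
∂π/∂q_X = 91.8 − 6q_X − 2q_W = 0, so q_X = 15.3 − (1/3)q_W.
By symmetry q_W = q_X; substituting into the reaction function, (4/3)q_X = 15.3 and q_X = 11.475.

11.475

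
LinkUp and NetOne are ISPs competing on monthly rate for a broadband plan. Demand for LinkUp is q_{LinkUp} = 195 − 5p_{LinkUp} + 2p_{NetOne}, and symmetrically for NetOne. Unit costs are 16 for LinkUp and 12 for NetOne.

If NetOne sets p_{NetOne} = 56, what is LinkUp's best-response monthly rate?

38.7

LinkUp's profit: π = (p_{LinkUp} − 16)(195 − 5p_{LinkUp} + 2p_{NetOne}).
∂π/∂p_{LinkUp} = 275 − 10p_{LinkUp} + 2p_{NetOne} = 0 ⇒ p_{LinkUp} = 27.5 + 0.2p_{NetOne}.
At p_{NetOne} = 56: p_{LinkUp} = 27.5 + 0.2·56 = 38.7.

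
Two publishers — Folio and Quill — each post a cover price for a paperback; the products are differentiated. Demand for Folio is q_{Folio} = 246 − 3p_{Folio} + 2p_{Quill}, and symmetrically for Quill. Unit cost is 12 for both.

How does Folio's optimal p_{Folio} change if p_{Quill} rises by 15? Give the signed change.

5

Folio's profit: π = (p_{Folio} − 12)(246 − 3p_{Folio} + 2p_{Quill}).
∂π/∂p_{Folio} = 282 − 6p_{Folio} + 2p_{Quill} = 0 ⇒ p_{Folio} = 47 + (1/3)p_{Quill}.
The reaction-function slope is 1/3, so a 15-unit rise in p_{Quill} moves p_{Folio} by 1/3 × 15 = 5. Folio's best response rises — the actions are strategic complements.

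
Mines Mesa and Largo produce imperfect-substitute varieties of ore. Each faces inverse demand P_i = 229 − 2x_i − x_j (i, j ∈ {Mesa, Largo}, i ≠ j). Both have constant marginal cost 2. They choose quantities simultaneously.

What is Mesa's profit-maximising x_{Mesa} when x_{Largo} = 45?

Mine Mesa's profit: π = x_{Mesa}(229 − 2x_{Mesa} − x_{Largo}) − 2x_{Mesa}.
∂π/∂x_{Mesa} = 227 − 4x_{Mesa} − x_{Largo} = 0 ⇒ x_{Mesa} = 56.75 − 0.25x_{Largo}.
At x_{Largo} = 45: x_{Mesa} = 56.75 − 0.25·45 = 45.5.

45.5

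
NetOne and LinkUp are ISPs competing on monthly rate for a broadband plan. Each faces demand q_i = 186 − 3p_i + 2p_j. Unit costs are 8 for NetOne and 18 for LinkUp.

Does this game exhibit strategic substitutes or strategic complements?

NetOne's profit: π = (p_{NetOne} − 8)(186 − 3p_{NetOne} + 2p_{LinkUp}).
∂π/∂p_{NetOne} = 210 − 6p_{NetOne} + 2p_{LinkUp} = 0 ⇒ p_{NetOne} = 35 + (1/3)p_{LinkUp}.
The best-response slope dp_{NetOne}/dp_{LinkUp} = 1/3 > 0: the reaction function is upward-sloping, so the choices are strategic complements.

strategic complements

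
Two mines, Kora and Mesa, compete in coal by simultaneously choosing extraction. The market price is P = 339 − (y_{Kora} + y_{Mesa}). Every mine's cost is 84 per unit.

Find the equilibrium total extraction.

Mine Kora's profit: π = y_{Kora}(339 − (y_{Kora} + y_{Mesa})) − 84y_{Kora}.
∂π/∂y_{Kora} = 255 − 2y_{Kora} − y_{Mesa} = 0, so y_{Kora} = 127.5 − 0.5y_{Mesa}.
Setting y_{Kora} = y_{Mesa} in the reaction function: y_{Kora} = 127.5 − 0.5y_{Kora}, so y_{Kora} = 127.5 / 1.5 = 85.
Total extraction: 85 + 85 = 170.

170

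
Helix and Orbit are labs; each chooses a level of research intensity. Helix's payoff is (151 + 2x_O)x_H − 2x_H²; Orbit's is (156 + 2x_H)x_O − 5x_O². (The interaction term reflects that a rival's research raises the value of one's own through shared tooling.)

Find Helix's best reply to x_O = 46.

60.75

Expanding Helix's payoff: 151x_H + 2x_Ox_H − 2x_H².
∂π/∂x_H = 151 + 2x_O − 4x_H = 0, so x_H = 37.75 + 0.5x_O.
At x_O = 46: x_H = 37.75 + 0.5·46 = 60.75.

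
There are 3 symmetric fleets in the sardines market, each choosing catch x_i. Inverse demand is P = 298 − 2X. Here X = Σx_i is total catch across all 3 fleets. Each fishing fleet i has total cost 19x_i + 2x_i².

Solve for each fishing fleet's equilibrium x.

A representative fishing fleet's profit is π_i = x_i(298 − 2X) − 19x_i − 2x_i², with X = x_i + Σ_{j≠i} x_j.
First-order condition: 279 − 8x_i − 2Σ_{j≠i} x_j = 0.
With identical fishing fleets, set every x_j = x: then 279 − 8x − 4x = 0, i.e. x = 279/12 = 23.25.

23.25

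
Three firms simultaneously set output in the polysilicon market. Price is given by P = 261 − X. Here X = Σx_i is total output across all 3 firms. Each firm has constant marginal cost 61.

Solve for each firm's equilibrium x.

50

A representative firm's profit is π_i = x_i(261 − X) − 61x_i, with X = x_i + Σ_{j≠i} x_j.
First-order condition: 200 − 2x_i − Σ_{j≠i} x_j = 0.
In a symmetric equilibrium every firm chooses the same x, so Σ_{j≠i} x_j = 2x. The condition becomes 200 − 4x = 0, giving x = 200/4 = 50.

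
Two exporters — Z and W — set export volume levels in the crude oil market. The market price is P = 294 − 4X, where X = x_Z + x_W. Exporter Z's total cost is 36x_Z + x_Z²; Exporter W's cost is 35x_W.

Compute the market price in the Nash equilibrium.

132.375

Exporter Z's profit: π = x_Z(294 − 4(x_Z + x_W)) − 36x_Z − x_Z².
∂π/∂x_Z = 258 − 10x_Z − 4x_W = 0, so x_Z = 25.8 − 0.4x_W.
For W: ∂π/∂x_W = 259 − 8x_W − 4x_Z = 0 ⇒ x_W = 32.375 − 0.5x_Z.
Substituting the second reaction function into the first: x_Z = 25.8 − 0.4(32.375 − 0.5x_Z), which gives 0.8x_Z = 12.85 ⇒ x_Z = 16.0625.
Then x_W = 32.375 − 0.5·16.0625 = 779/32.
Equilibrium price: P = 294 − 4·(1293/32) = 132.375.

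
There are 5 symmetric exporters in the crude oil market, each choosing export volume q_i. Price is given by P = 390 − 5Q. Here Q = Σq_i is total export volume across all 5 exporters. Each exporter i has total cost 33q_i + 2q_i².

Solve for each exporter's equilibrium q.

10.5

A representative exporter's profit is π_i = q_i(390 − 5Q) − 33q_i − 2q_i², with Q = q_i + Σ_{j≠i} q_j.
First-order condition: 357 − 14q_i − 5Σ_{j≠i} q_j = 0.
Imposing symmetry (q_j = q for all j) turns Σ_{j≠i} q_j into 4q, so 357 = 34q and q = 10.5.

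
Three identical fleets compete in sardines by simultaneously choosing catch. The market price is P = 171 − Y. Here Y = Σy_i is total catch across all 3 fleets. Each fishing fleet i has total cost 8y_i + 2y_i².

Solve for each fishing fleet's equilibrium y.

20.375

A representative fishing fleet's profit is π_i = y_i(171 − Y) − 8y_i − 2y_i², with Y = y_i + Σ_{j≠i} y_j.
First-order condition: 163 − 6y_i − Σ_{j≠i} y_j = 0.
In a symmetric equilibrium every fishing fleet chooses the same y, so Σ_{j≠i} y_j = 2y. The condition becomes 163 − 8y = 0, giving y = 163/8 = 20.375.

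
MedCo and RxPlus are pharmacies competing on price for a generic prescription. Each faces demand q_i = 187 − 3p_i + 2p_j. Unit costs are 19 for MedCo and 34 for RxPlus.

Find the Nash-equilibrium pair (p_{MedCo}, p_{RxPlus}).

63.8125, 69.4375

MedCo's profit: π = (p_{MedCo} − 19)(187 − 3p_{MedCo} + 2p_{RxPlus}).
∂π/∂p_{MedCo} = 244 − 6p_{MedCo} + 2p_{RxPlus} = 0 ⇒ p_{MedCo} = 122/3 + (1/3)p_{RxPlus}.
Similarly p_{RxPlus} = 289/6 + (1/3)p_{MedCo}.
Substituting the second reaction function into the first: p_{MedCo} = 122/3 + (1/3)(289/6 + (1/3)p_{MedCo}), which gives (8/9)p_{MedCo} = 1021/18 ⇒ p_{MedCo} = 63.8125.
Then p_{RxPlus} = 289/6 + (1/3)·63.8125 = 69.4375.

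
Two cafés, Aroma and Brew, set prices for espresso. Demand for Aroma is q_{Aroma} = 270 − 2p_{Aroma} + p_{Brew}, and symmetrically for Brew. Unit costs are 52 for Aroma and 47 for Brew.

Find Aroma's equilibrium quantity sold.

144

Aroma's profit: π = (p_{Aroma} − 52)(270 − 2p_{Aroma} + p_{Brew}).
∂π/∂p_{Aroma} = 374 − 4p_{Aroma} + p_{Brew} = 0 ⇒ p_{Aroma} = 93.5 + 0.25p_{Brew}.
Similarly p_{Brew} = 91 + 0.25p_{Aroma}.
Plugging p_{Brew} into Aroma's best response: p_{Aroma} = 93.5 + 0.25(91 + 0.25p_{Aroma}) ⇒ 0.9375p_{Aroma} = 116.25, so p_{Aroma} = 124.
Then p_{Brew} = 91 + 0.25·124 = 122.
q_{Aroma} = 270 − 2·124 + 122 = 144.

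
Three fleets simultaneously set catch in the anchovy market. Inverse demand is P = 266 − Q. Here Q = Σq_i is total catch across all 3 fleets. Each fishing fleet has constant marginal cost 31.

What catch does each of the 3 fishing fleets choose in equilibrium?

58.75

A representative fishing fleet's profit is π_i = q_i(266 − Q) − 31q_i, with Q = q_i + Σ_{j≠i} q_j.
First-order condition: 235 − 2q_i − Σ_{j≠i} q_j = 0.
In a symmetric equilibrium every fishing fleet chooses the same q, so Σ_{j≠i} q_j = 2q. The condition becomes 235 − 4q = 0, giving q = 235/4 = 58.75.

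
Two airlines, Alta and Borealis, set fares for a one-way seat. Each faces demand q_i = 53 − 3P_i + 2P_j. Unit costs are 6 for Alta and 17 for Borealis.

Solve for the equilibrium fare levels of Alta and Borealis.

19.8125, 23.9375

Alta's profit: π = (P_{Alta} − 6)(53 − 3P_{Alta} + 2P_{Borealis}).
∂π/∂P_{Alta} = 71 − 6P_{Alta} + 2P_{Borealis} = 0 ⇒ P_{Alta} = 71/6 + (1/3)P_{Borealis}.
Similarly P_{Borealis} = 52/3 + (1/3)P_{Alta}.
Solving the two reaction functions simultaneously: (1 − (1/3)(1/3))P_{Alta} = 71/6 + (1/3)·(52/3), so (8/9)P_{Alta} = 317/18 and P_{Alta} = 19.8125.
Then P_{Borealis} = 52/3 + (1/3)·19.8125 = 23.9375.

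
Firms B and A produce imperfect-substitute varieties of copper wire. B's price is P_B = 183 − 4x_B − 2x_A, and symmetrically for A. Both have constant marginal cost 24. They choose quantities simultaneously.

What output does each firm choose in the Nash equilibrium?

15.9

Firm B's profit: π = x_B(183 − 4x_B − 2x_A) − 24x_B.
∂π/∂x_B = 159 − 8x_B − 2x_A = 0 ⇒ x_B = 19.875 − 0.25x_A.
By symmetry x_A = x_B; substituting into the reaction function, 1.25x_B = 19.875 and x_B = 15.9.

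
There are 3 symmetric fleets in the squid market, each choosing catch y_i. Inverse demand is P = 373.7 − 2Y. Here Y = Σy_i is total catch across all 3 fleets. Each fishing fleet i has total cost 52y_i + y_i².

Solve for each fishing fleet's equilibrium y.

A representative fishing fleet's profit is π_i = y_i(373.7 − 2Y) − 52y_i − y_i², with Y = y_i + Σ_{j≠i} y_j.
First-order condition: 321.7 − 6y_i − 2Σ_{j≠i} y_j = 0.
In a symmetric equilibrium every fishing fleet chooses the same y, so Σ_{j≠i} y_j = 2y. The condition becomes 321.7 − 10y = 0, giving y = 321.7/10 = 32.17.

32.17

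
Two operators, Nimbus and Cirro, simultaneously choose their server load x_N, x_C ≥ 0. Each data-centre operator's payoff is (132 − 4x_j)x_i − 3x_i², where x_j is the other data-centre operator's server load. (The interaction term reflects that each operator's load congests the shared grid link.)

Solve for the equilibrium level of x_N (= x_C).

13.2

Nimbus's payoff is (132 − 4x_C)x_N − 3x_N².
∂π/∂x_N = 132 − 4x_C − 6x_N = 0, so x_N = 22 − (2/3)x_C.
By symmetry x_C = x_N; substituting into the reaction function, (5/3)x_N = 22 and x_N = 13.2.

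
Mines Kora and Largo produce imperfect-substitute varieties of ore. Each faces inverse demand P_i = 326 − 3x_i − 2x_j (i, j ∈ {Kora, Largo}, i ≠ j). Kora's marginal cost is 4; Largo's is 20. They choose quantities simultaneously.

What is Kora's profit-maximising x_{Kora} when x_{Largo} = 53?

Mine Kora's profit: π = x_{Kora}(326 − 3x_{Kora} − 2x_{Largo}) − 4x_{Kora}.
∂π/∂x_{Kora} = 322 − 6x_{Kora} − 2x_{Largo} = 0 ⇒ x_{Kora} = 161/3 − (1/3)x_{Largo}.
At x_{Largo} = 53: x_{Kora} = 161/3 − (1/3)·53 = 36.

36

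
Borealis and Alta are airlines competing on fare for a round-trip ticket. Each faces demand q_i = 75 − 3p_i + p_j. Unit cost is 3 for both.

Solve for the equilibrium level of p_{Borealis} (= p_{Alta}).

Borealis's profit: π = (p_{Borealis} − 3)(75 − 3p_{Borealis} + p_{Alta}).
∂π/∂p_{Borealis} = 84 − 6p_{Borealis} + p_{Alta} = 0 ⇒ p_{Borealis} = 14 + (1/6)p_{Alta}.
By symmetry p_{Alta} = p_{Borealis}; substituting into the reaction function, (5/6)p_{Borealis} = 14 and p_{Borealis} = 16.8.

16.8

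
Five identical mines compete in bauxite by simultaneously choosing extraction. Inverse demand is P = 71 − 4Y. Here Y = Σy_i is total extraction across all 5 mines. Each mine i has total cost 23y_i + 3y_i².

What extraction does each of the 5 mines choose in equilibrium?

A representative mine's profit is π_i = y_i(71 − 4Y) − 23y_i − 3y_i², with Y = y_i + Σ_{j≠i} y_j.
First-order condition: 48 − 14y_i − 4Σ_{j≠i} y_j = 0.
With identical mines, set every y_j = y: then 48 − 14y − 16y = 0, i.e. y = 48/30 = 1.6.

1.6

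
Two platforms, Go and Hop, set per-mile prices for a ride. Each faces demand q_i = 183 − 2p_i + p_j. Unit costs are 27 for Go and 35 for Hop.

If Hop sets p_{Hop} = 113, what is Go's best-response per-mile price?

87.5

Go's profit: π = (p_{Go} − 27)(183 − 2p_{Go} + p_{Hop}).
∂π/∂p_{Go} = 237 − 4p_{Go} + p_{Hop} = 0 ⇒ p_{Go} = 59.25 + 0.25p_{Hop}.
At p_{Hop} = 113: p_{Go} = 59.25 + 0.25·113 = 87.5.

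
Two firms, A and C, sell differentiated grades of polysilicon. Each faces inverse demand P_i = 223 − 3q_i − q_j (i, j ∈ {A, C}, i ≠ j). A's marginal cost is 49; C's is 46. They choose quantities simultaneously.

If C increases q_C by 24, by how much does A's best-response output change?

-4

Firm A's profit: π = q_A(223 − 3q_A − q_C) − 49q_A.
∂π/∂q_A = 174 − 6q_A − q_C = 0 ⇒ q_A = 29 − (1/6)q_C.
The reaction-function slope is −1/6, so a 24-unit rise in q_C moves q_A by −1/6 × 24 = −4. A's best response falls — the actions are strategic substitutes.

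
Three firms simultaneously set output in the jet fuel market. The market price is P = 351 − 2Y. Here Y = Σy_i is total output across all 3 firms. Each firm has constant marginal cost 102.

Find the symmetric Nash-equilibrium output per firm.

31.125

A representative firm's profit is π_i = y_i(351 − 2Y) − 102y_i, with Y = y_i + Σ_{j≠i} y_j.
First-order condition: 249 − 4y_i − 2Σ_{j≠i} y_j = 0.
Imposing symmetry (y_j = y for all j) turns Σ_{j≠i} y_j into 2y, so 249 = 8y and y = 31.125.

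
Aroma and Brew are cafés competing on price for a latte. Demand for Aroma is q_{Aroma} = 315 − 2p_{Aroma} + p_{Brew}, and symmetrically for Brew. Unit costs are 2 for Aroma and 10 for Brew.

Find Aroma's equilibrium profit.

Aroma's profit: π = (p_{Aroma} − 2)(315 − 2p_{Aroma} + p_{Brew}).
∂π/∂p_{Aroma} = 319 − 4p_{Aroma} + p_{Brew} = 0 ⇒ p_{Aroma} = 79.75 + 0.25p_{Brew}.
Similarly p_{Brew} = 83.75 + 0.25p_{Aroma}.
Solving the two reaction functions simultaneously: (1 − (0.25)(0.25))p_{Aroma} = 79.75 + 0.25·83.75, so 0.9375p_{Aroma} = 100.6875 and p_{Aroma} = 107.4.
Then p_{Brew} = 83.75 + 0.25·107.4 = 110.6.
q_{Aroma} = 315 − 2·107.4 + 110.6 = 210.8.
Profit = (107.4 − 2)·210.8 = 22218.32.

22218.32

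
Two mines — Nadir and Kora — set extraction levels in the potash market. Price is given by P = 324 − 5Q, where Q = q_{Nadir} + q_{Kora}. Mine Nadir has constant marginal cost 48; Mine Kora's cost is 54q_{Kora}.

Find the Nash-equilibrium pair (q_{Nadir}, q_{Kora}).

18.8, 17.6

Mine Nadir's profit: π = q_{Nadir}(324 − 5(q_{Nadir} + q_{Kora})) − 48q_{Nadir}.
∂π/∂q_{Nadir} = 276 − 10q_{Nadir} − 5q_{Kora} = 0, so q_{Nadir} = 27.6 − 0.5q_{Kora}.
By the same steps for Kora: q_{Kora} = 27 − 0.5q_{Nadir}.
Solving the two reaction functions simultaneously: (1 − (−0.5)(−0.5))q_{Nadir} = 27.6 − 0.5·27, so 0.75q_{Nadir} = 14.1 and q_{Nadir} = 18.8.
Then q_{Kora} = 27 − 0.5·18.8 = 17.6.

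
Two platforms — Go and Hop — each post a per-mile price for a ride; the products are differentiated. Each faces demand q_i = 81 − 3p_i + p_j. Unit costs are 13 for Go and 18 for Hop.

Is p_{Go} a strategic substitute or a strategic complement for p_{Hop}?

strategic complements

Go's profit: π = (p_{Go} − 13)(81 − 3p_{Go} + p_{Hop}).
∂π/∂p_{Go} = 120 − 6p_{Go} + p_{Hop} = 0 ⇒ p_{Go} = 20 + (1/6)p_{Hop}.
The best-response slope dp_{Go}/dp_{Hop} = 1/6 > 0: the reaction function is upward-sloping, so the choices are strategic complements.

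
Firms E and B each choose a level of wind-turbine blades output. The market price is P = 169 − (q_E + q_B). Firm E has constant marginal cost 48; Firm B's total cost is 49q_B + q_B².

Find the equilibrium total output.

69

Firm E's profit: π = q_E(169 − (q_E + q_B)) − 48q_E.
∂π/∂q_E = 121 − 2q_E − q_B = 0, so q_E = 60.5 − 0.5q_B.
For B: ∂π/∂q_B = 120 − 4q_B − q_E = 0 ⇒ q_B = 30 − 0.25q_E.
Substituting the second reaction function into the first: q_E = 60.5 − 0.5(30 − 0.25q_E), which gives 0.875q_E = 45.5 ⇒ q_E = 52.
Then q_B = 30 − 0.25·52 = 17.
Total output: 52 + 17 = 69.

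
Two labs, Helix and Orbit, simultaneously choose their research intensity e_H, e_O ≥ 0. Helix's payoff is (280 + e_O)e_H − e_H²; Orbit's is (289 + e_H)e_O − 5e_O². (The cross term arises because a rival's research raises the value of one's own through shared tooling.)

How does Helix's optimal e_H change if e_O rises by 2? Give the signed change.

1

Expanding Helix's payoff: 280e_H + e_Oe_H − e_H².
∂π/∂e_H = 280 + e_O − 2e_H = 0, so e_H = 140 + 0.5e_O.
The reaction-function slope is 0.5, so a 2-unit rise in e_O moves e_H by 0.5 × 2 = 1. Helix's best response rises — the actions are strategic complements.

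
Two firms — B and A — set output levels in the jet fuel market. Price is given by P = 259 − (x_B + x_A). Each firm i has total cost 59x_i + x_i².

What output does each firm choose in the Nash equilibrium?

40

Firm B's profit: π = x_B(259 − (x_B + x_A)) − 59x_B − x_B².
∂π/∂x_B = 200 − 4x_B − x_A = 0, so x_B = 50 − 0.25x_A.
By symmetry x_A = x_B; substituting into the reaction function, 1.25x_B = 50 and x_B = 40.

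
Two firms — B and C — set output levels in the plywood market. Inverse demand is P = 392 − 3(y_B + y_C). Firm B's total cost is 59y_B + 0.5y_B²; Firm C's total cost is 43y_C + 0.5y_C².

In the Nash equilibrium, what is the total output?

Firm B's profit: π = y_B(392 − 3(y_B + y_C)) − 59y_B − 0.5y_B².
∂π/∂y_B = 333 − 7y_B − 3y_C = 0, so y_B = 333/7 − (3/7)y_C.
By the same steps for C: y_C = 349/7 − (3/7)y_B.
Substituting the second reaction function into the first: y_B = 333/7 − (3/7)(349/7 − (3/7)y_B), which gives (40/49)y_B = 1284/49 ⇒ y_B = 32.1.
Then y_C = 349/7 − (3/7)·32.1 = 36.1.
Total output: 32.1 + 36.1 = 68.2.

68.2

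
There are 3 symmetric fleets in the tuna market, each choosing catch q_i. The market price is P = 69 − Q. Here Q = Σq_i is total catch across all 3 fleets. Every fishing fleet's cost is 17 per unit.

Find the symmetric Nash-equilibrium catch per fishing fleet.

A representative fishing fleet's profit is π_i = q_i(69 − Q) − 17q_i, with Q = q_i + Σ_{j≠i} q_j.
First-order condition: 52 − 2q_i − Σ_{j≠i} q_j = 0.
Imposing symmetry (q_j = q for all j) turns Σ_{j≠i} q_j into 2q, so 52 = 4q and q = 13.

13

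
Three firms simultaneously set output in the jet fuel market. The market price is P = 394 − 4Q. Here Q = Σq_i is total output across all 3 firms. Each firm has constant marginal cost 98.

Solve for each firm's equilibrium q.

A representative firm's profit is π_i = q_i(394 − 4Q) − 98q_i, with Q = q_i + Σ_{j≠i} q_j.
First-order condition: 296 − 8q_i − 4Σ_{j≠i} q_j = 0.
With identical firms, set every q_j = q: then 296 − 8q − 8q = 0, i.e. q = 296/16 = 18.5.

18.5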